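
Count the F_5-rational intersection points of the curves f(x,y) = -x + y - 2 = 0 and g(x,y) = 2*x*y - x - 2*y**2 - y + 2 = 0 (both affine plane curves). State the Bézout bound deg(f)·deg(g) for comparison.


Common zeros: {(2, 4)}; count = 1; Bézout bound = 2.

deg(f) = 1, deg(g) = 2, so Bézout bound = 2.
Scan x ∈ F_5. For each x, list the y ∈ F_5 with f(x, y) ≡ 0 and those with g(x, y) ≡ 0 (mod 5); the common zeros in that column are the intersection.
  x = 0: f ≡ 0 at y ∈ {2}; g ≡ 0 at y ∈ ∅; common: ∅.
  x = 1: f ≡ 0 at y ∈ {3}; g ≡ 0 at y ∈ {1, 2}; common: ∅.
  x = 2: f ≡ 0 at y ∈ {4}; g ≡ 0 at y ∈ {0, 4}; common: {4}.
  x = 3: f ≡ 0 at y ∈ {0}; g ≡ 0 at y ∈ ∅; common: ∅.
  x = 4: f ≡ 0 at y ∈ {1}; g ≡ 0 at y ∈ ∅; common: ∅.
Collecting: common zeros = {(2, 4)}, so the count is 1.
Comparison with the Bézout bound: 1 ≤ 2 = deg(f)·deg(g), as expected for curves with no common component (the affine F_5-count falls short of the bound because intersections may lie at infinity, over extension fields, or carry multiplicity).


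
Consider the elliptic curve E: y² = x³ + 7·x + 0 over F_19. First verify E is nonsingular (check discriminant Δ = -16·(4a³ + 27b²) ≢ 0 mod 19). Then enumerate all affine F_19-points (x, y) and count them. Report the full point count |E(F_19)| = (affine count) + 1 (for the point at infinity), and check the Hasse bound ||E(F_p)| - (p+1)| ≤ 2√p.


Affine points = {(0, 0), (4, 4), (4, 15), (6, 7), (6, 12), (8, 6), (8, 13), (10, 5), (10, 14), (12, 8), (12, 11), (14, 7), (14, 12), (16, 3), (16, 16), (17, 4), (17, 15), (18, 7), (18, 12)}; affine count = 19; |E(F_19)| = 20.

Discriminant check: Δ ∝ 4a³ + 27b² = 4·7³ + 27·0² = 4·343 + 27·0 ≡ 4 (mod 19). Nonzero ⇒ E is nonsingular.
For each x ∈ F_19, compute rhs = x³ + 7·x + 0 mod 19, then count y ∈ F_19 with y² ≡ rhs.
  x = 0: rhs = 0, matching y values: 0 (1 points).
  x = 1: rhs = 8, matching y values: none (0 points).
  x = 2: rhs = 3, matching y values: none (0 points).
  x = 3: rhs = 10, matching y values: none (0 points).
  x = 4: rhs = 16, matching y values: 4, 15 (2 points).
  x = 5: rhs = 8, matching y values: none (0 points).
  x = 6: rhs = 11, matching y values: 7, 12 (2 points).
  x = 7: rhs = 12, matching y values: none (0 points).
  x = 8: rhs = 17, matching y values: 6, 13 (2 points).
  x = 9: rhs = 13, matching y values: none (0 points).
  x = 10: rhs = 6, matching y values: 5, 14 (2 points).
  x = 11: rhs = 2, matching y values: none (0 points).
  x = 12: rhs = 7, matching y values: 8, 11 (2 points).
  x = 13: rhs = 8, matching y values: none (0 points).
  x = 14: rhs = 11, matching y values: 7, 12 (2 points).
  x = 15: rhs = 3, matching y values: none (0 points).
  x = 16: rhs = 9, matching y values: 3, 16 (2 points).
  x = 17: rhs = 16, matching y values: 4, 15 (2 points).
  x = 18: rhs = 11, matching y values: 7, 12 (2 points).
Total affine count: 19.
Full point count |E(F_19)| = 19 + 1 = 20.
Hasse bound: |20 − (19+1)| = |0| = 0 ≤ 2√19 ≈ 8.7178 ✓.


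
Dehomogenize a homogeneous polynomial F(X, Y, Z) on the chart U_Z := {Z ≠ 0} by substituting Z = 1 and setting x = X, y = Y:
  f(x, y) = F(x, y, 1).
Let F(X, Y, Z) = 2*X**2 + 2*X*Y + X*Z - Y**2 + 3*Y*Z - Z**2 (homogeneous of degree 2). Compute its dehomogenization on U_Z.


f(x, y) = 2*x**2 + 2*x*y + x - y**2 + 3*y - 1

On U_Z we set Z = 1. Each monomial c·X^i·Y^j·Z^k in F becomes c·x^i·y^j·1^k = c·x^i·y^j.
Substituting Z = 1: F(X, Y, 1) = 2*x**2 + 2*x*y + x - y**2 + 3*y - 1.
Note: deg(f) ≤ deg(F) = 2; strict inequality happens when F is divisible by Z (lost terms).


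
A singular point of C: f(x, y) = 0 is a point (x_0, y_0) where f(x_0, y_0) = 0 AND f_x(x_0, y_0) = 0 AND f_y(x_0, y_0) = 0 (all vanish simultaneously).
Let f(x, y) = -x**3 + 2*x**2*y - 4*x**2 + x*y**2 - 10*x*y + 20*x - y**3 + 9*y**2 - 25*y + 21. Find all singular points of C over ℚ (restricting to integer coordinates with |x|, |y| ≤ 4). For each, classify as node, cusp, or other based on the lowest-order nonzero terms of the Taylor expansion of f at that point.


Singular points: {(1, 3)}; classification: node.

Compute partial derivatives:
  f_x = -3*x**2 + 4*x*y - 8*x + y**2 - 10*y + 20.
  f_y = 2*x**2 + 2*x*y - 10*x - 3*y**2 + 18*y - 25.
Scan x_0 ∈ {−4, ..., 4}. For each x_0, f_y(x_0, y) is a polynomial in y; find its integer roots y ∈ {−4, ..., 4}, then test f_x and f at those candidates.
  x = -4: f_y(-4, y) = -3*y**2 + 10*y + 47; no integer root y with |y| ≤ 4.
  x = -3: f_y(-3, y) = -3*y**2 + 12*y + 23; no integer root y with |y| ≤ 4.
  x = -2: f_y(-2, y) = -3*y**2 + 14*y + 3; no integer root y with |y| ≤ 4.
  x = -1: f_y(-1, y) = -3*y**2 + 16*y - 13; vanishes at y ∈ {1}. (-1, 1): f_x = 12 ≠ 0.
  x = 0: f_y(0, y) = -3*y**2 + 18*y - 25; no integer root y with |y| ≤ 4.
  x = 1: f_y(1, y) = -3*y**2 + 20*y - 33; vanishes at y ∈ {3}. (1, 3): f_x = 0, f = 0 — SINGULAR.
  x = 2: f_y(2, y) = -3*y**2 + 22*y - 37; no integer root y with |y| ≤ 4.
  x = 3: f_y(3, y) = -3*y**2 + 24*y - 37; no integer root y with |y| ≤ 4.
  x = 4: f_y(4, y) = -3*y**2 + 26*y - 33; no integer root y with |y| ≤ 4.
Only singular point on the grid: (1, 3).
Classify: substitute x = 1 + u, y = 3 + v and expand: f = -u**3 + 2*u**2*v - u**2 + u*v**2 - v**3 + v**2.
No constant or linear terms (consistent with a singular point). Quadratic part: -u**2 + v**2. Cubic part: -u**3 + 2*u**2*v + u*v**2 - v**3.
The quadratic part v**2 - u**2 = (v − u)(v + u) splits into two distinct linear factors, so there are two distinct tangent lines y − 3 = ±(x − 1) — this is a node (ordinary double point).
Classification: node.


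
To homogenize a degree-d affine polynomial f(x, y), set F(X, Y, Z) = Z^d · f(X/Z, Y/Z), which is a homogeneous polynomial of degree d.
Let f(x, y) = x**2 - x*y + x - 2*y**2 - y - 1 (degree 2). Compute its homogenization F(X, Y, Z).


F(X, Y, Z) = X**2 - X*Y + X*Z - 2*Y**2 - Y*Z - Z**2

deg(f) = 2.
Substitute x = X/Z, y = Y/Z into f, then multiply by Z^2.
  monomial 1·x^2·y^0 ↦ 1·X^2·Y^0·Z^0.
  monomial -1·x^1·y^1 ↦ -1·X^1·Y^1·Z^0.
  monomial 1·x^1·y^0 ↦ 1·X^1·Y^0·Z^1.
  monomial -2·x^0·y^2 ↦ -2·X^0·Y^2·Z^0.
  monomial -1·x^0·y^1 ↦ -1·X^0·Y^1·Z^1.
  monomial -1·x^0·y^0 ↦ -1·X^0·Y^0·Z^2.
Collecting: F(X, Y, Z) = X**2 - X*Y + X*Z - 2*Y**2 - Y*Z - Z**2.


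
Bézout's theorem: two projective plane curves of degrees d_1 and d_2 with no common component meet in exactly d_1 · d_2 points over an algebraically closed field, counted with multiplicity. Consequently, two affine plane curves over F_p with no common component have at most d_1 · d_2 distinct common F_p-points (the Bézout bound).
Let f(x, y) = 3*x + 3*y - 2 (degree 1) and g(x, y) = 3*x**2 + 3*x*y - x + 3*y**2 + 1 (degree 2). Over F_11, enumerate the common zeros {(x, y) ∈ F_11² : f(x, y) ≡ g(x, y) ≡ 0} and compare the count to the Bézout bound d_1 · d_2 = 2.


Common zeros: {(5, 3), (7, 1)}; count = 2; Bézout bound = 2.

deg(f) = 1, deg(g) = 2, so Bézout bound = 2.
Scan x ∈ F_11. For each x, list the y ∈ F_11 with f(x, y) ≡ 0 and those with g(x, y) ≡ 0 (mod 11); the common zeros in that column are the intersection.
  x = 0: f ≡ 0 at y ∈ {8}; g ≡ 0 at y ∈ ∅; common: ∅.
  x = 1: f ≡ 0 at y ∈ {7}; g ≡ 0 at y ∈ ∅; common: ∅.
  x = 2: f ≡ 0 at y ∈ {6}; g ≡ 0 at y ∈ {0, 9}; common: ∅.
  x = 3: f ≡ 0 at y ∈ {5}; g ≡ 0 at y ∈ {2, 6}; common: ∅.
  x = 4: f ≡ 0 at y ∈ {4}; g ≡ 0 at y ∈ {9}; common: ∅.
  x = 5: f ≡ 0 at y ∈ {3}; g ≡ 0 at y ∈ {3}; common: {3}.
  x = 6: f ≡ 0 at y ∈ {2}; g ≡ 0 at y ∈ {6, 10}; common: ∅.
  x = 7: f ≡ 0 at y ∈ {1}; g ≡ 0 at y ∈ {1, 3}; common: {1}.
  x = 8: f ≡ 0 at y ∈ {0}; g ≡ 0 at y ∈ ∅; common: ∅.
  x = 9: f ≡ 0 at y ∈ {10}; g ≡ 0 at y ∈ ∅; common: ∅.
  x = 10: f ≡ 0 at y ∈ {9}; g ≡ 0 at y ∈ {2, 10}; common: ∅.
Collecting: common zeros = {(5, 3), (7, 1)}, so the count is 2.
Comparison with the Bézout bound: 2 ≤ 2 = deg(f)·deg(g), as expected for curves with no common component (the bound is attained).


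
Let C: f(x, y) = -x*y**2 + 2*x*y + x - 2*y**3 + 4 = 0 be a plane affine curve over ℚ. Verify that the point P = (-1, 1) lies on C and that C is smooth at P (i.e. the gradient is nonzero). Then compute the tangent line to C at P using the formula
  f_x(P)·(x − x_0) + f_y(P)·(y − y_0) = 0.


Tangent line at P: 2*x - 6*y + 8 = 0.

Step 1: f(-1, 1) = 0, so P lies on C.
Step 2: partial derivatives
  f_x(x, y) = -y**2 + 2*y + 1, f_y(x, y) = -2*x*y + 2*x - 6*y**2.
  f_x(P) = 2, f_y(P) = -6 (gradient nonzero, so P is smooth).
Step 3: tangent line at P: 2·(x − -1) + -6·(y − 1) = 0.
Expanding: 2*x - 6*y + 8 = 0.


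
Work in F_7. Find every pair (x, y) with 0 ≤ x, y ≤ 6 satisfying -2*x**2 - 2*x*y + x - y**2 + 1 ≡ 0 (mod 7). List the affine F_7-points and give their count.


Affine F_7-points: {(0, 1), (0, 6), (1, 0), (1, 5), (3, 0), (3, 1), (5, 5), (5, 6)}; count = 8.

For each of the 49 pairs (x, y) ∈ F_7², evaluate f(x, y) mod 7. Record the zeros.
  x = 0: [0↦1, 1↦0, 2↦4, 3↦6, 4↦6, 5↦4, 6↦0]  zeros at y ∈ {1, 6}
  x = 1: [0↦0, 1↦4, 2↦6, 3↦6, 4↦4, 5↦0, 6↦1]  zeros at y ∈ {0, 5}
  x = 2: [0↦2, 1↦4, 2↦4, 3↦2, 4↦5, 5↦6, 6↦5]  zeros at y ∈ ∅
  x = 3: [0↦0, 1↦0, 2↦5, 3↦1, 4↦2, 5↦1, 6↦5]  zeros at y ∈ {0, 1}
  x = 4: [0↦1, 1↦6, 2↦2, 3↦3, 4↦2, 5↦6, 6↦1]  zeros at y ∈ ∅
  x = 5: [0↦5, 1↦1, 2↦2, 3↦1, 4↦5, 5↦0, 6↦0]  zeros at y ∈ {5, 6}
  x = 6: [0↦5, 1↦6, 2↦5, 3↦2, 4↦4, 5↦4, 6↦2]  zeros at y ∈ ∅
Collecting zeros: affine points = {(0, 1), (0, 6), (1, 0), (1, 5), (3, 0), (3, 1), (5, 5), (5, 6)}.
Total count |C(F_7)_aff| = 8.


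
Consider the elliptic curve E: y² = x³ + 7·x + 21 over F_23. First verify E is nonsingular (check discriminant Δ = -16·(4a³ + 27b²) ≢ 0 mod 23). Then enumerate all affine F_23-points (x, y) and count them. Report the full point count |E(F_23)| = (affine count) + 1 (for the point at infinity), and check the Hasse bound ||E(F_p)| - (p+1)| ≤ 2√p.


Affine points = {(1, 11), (1, 12), (3, 0), (6, 7), (6, 16), (9, 10), (9, 13), (11, 7), (11, 16), (12, 4), (12, 19), (13, 3), (13, 20), (17, 4), (17, 19), (22, 6), (22, 17)}; affine count = 17; |E(F_23)| = 18.

Discriminant check: Δ ∝ 4a³ + 27b² = 4·7³ + 27·21² = 4·343 + 27·441 ≡ 8 (mod 23). Nonzero ⇒ E is nonsingular.
For each x ∈ F_23, compute rhs = x³ + 7·x + 21 mod 23, then count y ∈ F_23 with y² ≡ rhs.
  x = 0: rhs = 21, matching y values: none (0 points).
  x = 1: rhs = 6, matching y values: 11, 12 (2 points).
  x = 2: rhs = 20, matching y values: none (0 points).
  x = 3: rhs = 0, matching y values: 0 (1 points).
  x = 4: rhs = 21, matching y values: none (0 points).
  x = 5: rhs = 20, matching y values: none (0 points).
  x = 6: rhs = 3, matching y values: 7, 16 (2 points).
  x = 7: rhs = 22, matching y values: none (0 points).
  x = 8: rhs = 14, matching y values: none (0 points).
  x = 9: rhs = 8, matching y values: 10, 13 (2 points).
  x = 10: rhs = 10, matching y values: none (0 points).
  x = 11: rhs = 3, matching y values: 7, 16 (2 points).
  x = 12: rhs = 16, matching y values: 4, 19 (2 points).
  x = 13: rhs = 9, matching y values: 3, 20 (2 points).
  x = 14: rhs = 11, matching y values: none (0 points).
  x = 15: rhs = 5, matching y values: none (0 points).
  x = 16: rhs = 20, matching y values: none (0 points).
  x = 17: rhs = 16, matching y values: 4, 19 (2 points).
  x = 18: rhs = 22, matching y values: none (0 points).
  x = 19: rhs = 21, matching y values: none (0 points).
  x = 20: rhs = 19, matching y values: none (0 points).
  x = 21: rhs = 22, matching y values: none (0 points).
  x = 22: rhs = 13, matching y values: 6, 17 (2 points).
Total affine count: 17.
Full point count |E(F_23)| = 17 + 1 = 18.
Hasse bound: |18 − (23+1)| = |-6| = 6 ≤ 2√23 ≈ 9.5917 ✓.


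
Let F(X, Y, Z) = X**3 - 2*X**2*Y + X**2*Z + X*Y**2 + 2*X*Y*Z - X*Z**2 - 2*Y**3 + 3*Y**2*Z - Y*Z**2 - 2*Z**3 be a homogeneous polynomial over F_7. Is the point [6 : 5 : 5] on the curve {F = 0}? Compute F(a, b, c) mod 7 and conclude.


F(6,5,5) ≡ 2 (mod 7); P is NOT on the curve.

Evaluate F(6, 5, 5) term-by-term (mod 7).
  X**3 ↦ 1·216·1·1 = 216
  -2*X**2*Y ↦ -2·36·5·1 = -360
  X**2*Z ↦ 1·36·1·5 = 180
  X*Y**2 ↦ 1·6·25·1 = 150
  2*X*Y*Z ↦ 2·6·5·5 = 300
  -X*Z**2 ↦ -1·6·1·25 = -150
  -2*Y**3 ↦ -2·1·125·1 = -250
  3*Y**2*Z ↦ 3·1·25·5 = 375
  -Y*Z**2 ↦ -1·1·5·25 = -125
  -2*Z**3 ↦ -2·1·1·125 = -250
Sum: F(6, 5, 5) = (216) + (-360) + (180) + (150) + (300) + (-150) + (-250) + (375) + (-125) + (-250) = 86.
Reducing mod 7: 86 ≡ 2 (mod 7).
Since F(a, b, c) ≡ 2 ≠ 0 (mod 7), P does NOT lie on the curve.


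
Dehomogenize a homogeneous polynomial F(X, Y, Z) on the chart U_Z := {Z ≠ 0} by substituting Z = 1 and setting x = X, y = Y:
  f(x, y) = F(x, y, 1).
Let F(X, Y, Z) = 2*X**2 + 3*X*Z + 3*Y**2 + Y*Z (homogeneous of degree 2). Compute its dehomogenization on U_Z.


f(x, y) = 2*x**2 + 3*x + 3*y**2 + y

On U_Z we set Z = 1. Each monomial c·X^i·Y^j·Z^k in F becomes c·x^i·y^j·1^k = c·x^i·y^j.
Substituting Z = 1: F(X, Y, 1) = 2*x**2 + 3*x + 3*y**2 + y.
Note: deg(f) ≤ deg(F) = 2; strict inequality happens when F is divisible by Z (lost terms).


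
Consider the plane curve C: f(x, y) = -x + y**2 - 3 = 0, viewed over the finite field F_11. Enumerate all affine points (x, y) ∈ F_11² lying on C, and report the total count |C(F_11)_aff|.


Affine F_11-points: {(0, 5), (0, 6), (1, 2), (1, 9), (2, 4), (2, 7), (6, 3), (6, 8), (8, 0), (9, 1), (9, 10)}; count = 11.

For each of the 121 pairs (x, y) ∈ F_11², evaluate f(x, y) mod 11. Record the zeros.
  x = 0: [0↦8, 1↦9, 2↦1, 3↦6, 4↦2, 5↦0, 6↦0, 7↦2, 8↦6, 9↦1, 10↦9]  zeros at y ∈ {5, 6}
  x = 1: [0↦7, 1↦8, 2↦0, 3↦5, 4↦1, 5↦10, 6↦10, 7↦1, 8↦5, 9↦0, 10↦8]  zeros at y ∈ {2, 9}
  x = 2: [0↦6, 1↦7, 2↦10, 3↦4, 4↦0, 5↦9, 6↦9, 7↦0, 8↦4, 9↦10, 10↦7]  zeros at y ∈ {4, 7}
  x = 3: [0↦5, 1↦6, 2↦9, 3↦3, 4↦10, 5↦8, 6↦8, 7↦10, 8↦3, 9↦9, 10↦6]  zeros at y ∈ ∅
  x = 4: [0↦4, 1↦5, 2↦8, 3↦2, 4↦9, 5↦7, 6↦7, 7↦9, 8↦2, 9↦8, 10↦5]  zeros at y ∈ ∅
  x = 5: [0↦3, 1↦4, 2↦7, 3↦1, 4↦8, 5↦6, 6↦6, 7↦8, 8↦1, 9↦7, 10↦4]  zeros at y ∈ ∅
  x = 6: [0↦2, 1↦3, 2↦6, 3↦0, 4↦7, 5↦5, 6↦5, 7↦7, 8↦0, 9↦6, 10↦3]  zeros at y ∈ {3, 8}
  x = 7: [0↦1, 1↦2, 2↦5, 3↦10, 4↦6, 5↦4, 6↦4, 7↦6, 8↦10, 9↦5, 10↦2]  zeros at y ∈ ∅
  x = 8: [0↦0, 1↦1, 2↦4, 3↦9, 4↦5, 5↦3, 6↦3, 7↦5, 8↦9, 9↦4, 10↦1]  zeros at y ∈ {0}
  x = 9: [0↦10, 1↦0, 2↦3, 3↦8, 4↦4, 5↦2, 6↦2, 7↦4, 8↦8, 9↦3, 10↦0]  zeros at y ∈ {1, 10}
  x = 10: [0↦9, 1↦10, 2↦2, 3↦7, 4↦3, 5↦1, 6↦1, 7↦3, 8↦7, 9↦2, 10↦10]  zeros at y ∈ ∅
Collecting zeros: affine points = {(0, 5), (0, 6), (1, 2), (1, 9), (2, 4), (2, 7), (6, 3), (6, 8), (8, 0), (9, 1), (9, 10)}.
Total count |C(F_11)_aff| = 11.


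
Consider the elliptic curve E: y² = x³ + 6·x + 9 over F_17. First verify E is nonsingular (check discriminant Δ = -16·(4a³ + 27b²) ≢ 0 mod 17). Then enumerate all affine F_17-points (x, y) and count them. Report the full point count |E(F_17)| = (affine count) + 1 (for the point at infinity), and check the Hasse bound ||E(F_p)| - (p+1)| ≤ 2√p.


Affine points = {(0, 3), (0, 14), (1, 4), (1, 13), (8, 5), (8, 12), (10, 7), (10, 10), (14, 7), (14, 10), (16, 6), (16, 11)}; affine count = 12; |E(F_17)| = 13.

Discriminant check: Δ ∝ 4a³ + 27b² = 4·6³ + 27·9² = 4·216 + 27·81 ≡ 8 (mod 17). Nonzero ⇒ E is nonsingular.
For each x ∈ F_17, compute rhs = x³ + 6·x + 9 mod 17, then count y ∈ F_17 with y² ≡ rhs.
  x = 0: rhs = 9, matching y values: 3, 14 (2 points).
  x = 1: rhs = 16, matching y values: 4, 13 (2 points).
  x = 2: rhs = 12, matching y values: none (0 points).
  x = 3: rhs = 3, matching y values: none (0 points).
  x = 4: rhs = 12, matching y values: none (0 points).
  x = 5: rhs = 11, matching y values: none (0 points).
  x = 6: rhs = 6, matching y values: none (0 points).
  x = 7: rhs = 3, matching y values: none (0 points).
  x = 8: rhs = 8, matching y values: 5, 12 (2 points).
  x = 9: rhs = 10, matching y values: none (0 points).
  x = 10: rhs = 15, matching y values: 7, 10 (2 points).
  x = 11: rhs = 12, matching y values: none (0 points).
  x = 12: rhs = 7, matching y values: none (0 points).
  x = 13: rhs = 6, matching y values: none (0 points).
  x = 14: rhs = 15, matching y values: 7, 10 (2 points).
  x = 15: rhs = 6, matching y values: none (0 points).
  x = 16: rhs = 2, matching y values: 6, 11 (2 points).
Total affine count: 12.
Full point count |E(F_17)| = 12 + 1 = 13.
Hasse bound: |13 − (17+1)| = |-5| = 5 ≤ 2√17 ≈ 8.2462 ✓.


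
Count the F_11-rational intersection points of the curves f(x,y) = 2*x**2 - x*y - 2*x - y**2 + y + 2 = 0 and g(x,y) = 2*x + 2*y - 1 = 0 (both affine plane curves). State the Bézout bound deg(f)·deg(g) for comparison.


Common zeros: ∅; count = 0; Bézout bound = 2.

deg(f) = 2, deg(g) = 1, so Bézout bound = 2.
Scan x ∈ F_11. For each x, list the y ∈ F_11 with f(x, y) ≡ 0 and those with g(x, y) ≡ 0 (mod 11); the common zeros in that column are the intersection.
  x = 0: f ≡ 0 at y ∈ {2, 10}; g ≡ 0 at y ∈ {6}; common: ∅.
  x = 1: f ≡ 0 at y ∈ ∅; g ≡ 0 at y ∈ {5}; common: ∅.
  x = 2: f ≡ 0 at y ∈ {2, 8}; g ≡ 0 at y ∈ {4}; common: ∅.
  x = 3: f ≡ 0 at y ∈ {1, 8}; g ≡ 0 at y ∈ {3}; common: ∅.
  x = 4: f ≡ 0 at y ∈ {1, 7}; g ≡ 0 at y ∈ {2}; common: ∅.
  x = 5: f ≡ 0 at y ∈ ∅; g ≡ 0 at y ∈ {1}; common: ∅.
  x = 6: f ≡ 0 at y ∈ {7, 10}; g ≡ 0 at y ∈ {0}; common: ∅.
  x = 7: f ≡ 0 at y ∈ ∅; g ≡ 0 at y ∈ {10}; common: ∅.
  x = 8: f ≡ 0 at y ∈ ∅; g ≡ 0 at y ∈ {9}; common: ∅.
  x = 9: f ≡ 0 at y ∈ ∅; g ≡ 0 at y ∈ {8}; common: ∅.
  x = 10: f ≡ 0 at y ∈ ∅; g ≡ 0 at y ∈ {7}; common: ∅.
Collecting: common zeros = ∅, so the count is 0.
Comparison with the Bézout bound: 0 ≤ 2 = deg(f)·deg(g), as expected for curves with no common component (the affine F_11-count falls short of the bound because intersections may lie at infinity, over extension fields, or carry multiplicity).


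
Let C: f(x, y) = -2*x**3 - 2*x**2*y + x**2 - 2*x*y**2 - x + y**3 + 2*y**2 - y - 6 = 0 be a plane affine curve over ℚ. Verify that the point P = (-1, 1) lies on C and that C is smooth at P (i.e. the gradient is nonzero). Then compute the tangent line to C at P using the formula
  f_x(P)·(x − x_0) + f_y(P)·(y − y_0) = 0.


Tangent line at P: -7*x + 8*y - 15 = 0.

Step 1: f(-1, 1) = 0, so P lies on C.
Step 2: partial derivatives
  f_x(x, y) = -6*x**2 - 4*x*y + 2*x - 2*y**2 - 1, f_y(x, y) = -2*x**2 - 4*x*y + 3*y**2 + 4*y - 1.
  f_x(P) = -7, f_y(P) = 8 (gradient nonzero, so P is smooth).
Step 3: tangent line at P: -7·(x − -1) + 8·(y − 1) = 0.
Expanding: -7*x + 8*y - 15 = 0.


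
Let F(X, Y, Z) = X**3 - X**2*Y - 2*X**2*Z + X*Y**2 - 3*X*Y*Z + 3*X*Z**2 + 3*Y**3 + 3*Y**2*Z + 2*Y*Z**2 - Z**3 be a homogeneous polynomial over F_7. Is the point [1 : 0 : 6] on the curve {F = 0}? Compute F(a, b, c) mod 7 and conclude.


F(1,0,6) ≡ 0 (mod 7); P is on the curve.

Evaluate F(1, 0, 6) term-by-term (mod 7).
  X**3 ↦ 1·1·1·1 = 1
  -X**2*Y ↦ -1·1·0·1 = 0
  -2*X**2*Z ↦ -2·1·1·6 = -12
  X*Y**2 ↦ 1·1·0·1 = 0
  -3*X*Y*Z ↦ -3·1·0·6 = 0
  3*X*Z**2 ↦ 3·1·1·36 = 108
  3*Y**3 ↦ 3·1·0·1 = 0
  3*Y**2*Z ↦ 3·1·0·6 = 0
  2*Y*Z**2 ↦ 2·1·0·36 = 0
  -Z**3 ↦ -1·1·1·216 = -216
Sum: F(1, 0, 6) = (1) + (0) + (-12) + (0) + (0) + (108) + (0) + (0) + (0) + (-216) = -119.
Reducing mod 7: -119 ≡ 0 (mod 7).
Since F(a, b, c) ≡ 0 (mod 7), P lies on the curve.


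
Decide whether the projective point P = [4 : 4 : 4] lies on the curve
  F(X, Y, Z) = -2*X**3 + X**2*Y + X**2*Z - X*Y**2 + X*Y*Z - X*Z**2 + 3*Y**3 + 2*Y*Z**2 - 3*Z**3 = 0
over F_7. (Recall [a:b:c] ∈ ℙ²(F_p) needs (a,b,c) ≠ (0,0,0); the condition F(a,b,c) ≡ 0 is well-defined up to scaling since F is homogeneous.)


F(4,4,4) ≡ 1 (mod 7); P is NOT on the curve.

Evaluate F(4, 4, 4) term-by-term (mod 7).
  -2*X**3 ↦ -2·64·1·1 = -128
  X**2*Y ↦ 1·16·4·1 = 64
  X**2*Z ↦ 1·16·1·4 = 64
  -X*Y**2 ↦ -1·4·16·1 = -64
  X*Y*Z ↦ 1·4·4·4 = 64
  -X*Z**2 ↦ -1·4·1·16 = -64
  3*Y**3 ↦ 3·1·64·1 = 192
  2*Y*Z**2 ↦ 2·1·4·16 = 128
  -3*Z**3 ↦ -3·1·1·64 = -192
Sum: F(4, 4, 4) = (-128) + (64) + (64) + (-64) + (64) + (-64) + (192) + (128) + (-192) = 64.
Reducing mod 7: 64 ≡ 1 (mod 7).
Since F(a, b, c) ≡ 1 ≠ 0 (mod 7), P does NOT lie on the curve.


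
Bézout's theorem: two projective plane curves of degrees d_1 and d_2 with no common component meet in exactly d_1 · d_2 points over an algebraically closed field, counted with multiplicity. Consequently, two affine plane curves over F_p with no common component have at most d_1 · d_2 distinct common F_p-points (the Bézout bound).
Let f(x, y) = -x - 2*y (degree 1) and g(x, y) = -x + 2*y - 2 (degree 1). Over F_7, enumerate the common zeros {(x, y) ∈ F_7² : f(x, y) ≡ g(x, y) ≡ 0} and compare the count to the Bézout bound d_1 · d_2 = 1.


Common zeros: {(6, 4)}; count = 1; Bézout bound = 1.

deg(f) = 1, deg(g) = 1, so Bézout bound = 1.
Scan x ∈ F_7. For each x, list the y ∈ F_7 with f(x, y) ≡ 0 and those with g(x, y) ≡ 0 (mod 7); the common zeros in that column are the intersection.
  x = 0: f ≡ 0 at y ∈ {0}; g ≡ 0 at y ∈ {1}; common: ∅.
  x = 1: f ≡ 0 at y ∈ {3}; g ≡ 0 at y ∈ {5}; common: ∅.
  x = 2: f ≡ 0 at y ∈ {6}; g ≡ 0 at y ∈ {2}; common: ∅.
  x = 3: f ≡ 0 at y ∈ {2}; g ≡ 0 at y ∈ {6}; common: ∅.
  x = 4: f ≡ 0 at y ∈ {5}; g ≡ 0 at y ∈ {3}; common: ∅.
  x = 5: f ≡ 0 at y ∈ {1}; g ≡ 0 at y ∈ {0}; common: ∅.
  x = 6: f ≡ 0 at y ∈ {4}; g ≡ 0 at y ∈ {4}; common: {4}.
Collecting: common zeros = {(6, 4)}, so the count is 1.
Comparison with the Bézout bound: 1 ≤ 1 = deg(f)·deg(g), as expected for curves with no common component (the bound is attained).


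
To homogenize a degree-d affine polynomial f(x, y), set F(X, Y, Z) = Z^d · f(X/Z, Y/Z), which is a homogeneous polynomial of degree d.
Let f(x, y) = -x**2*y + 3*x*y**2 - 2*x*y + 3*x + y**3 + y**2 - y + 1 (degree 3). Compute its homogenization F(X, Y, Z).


F(X, Y, Z) = -X**2*Y + 3*X*Y**2 - 2*X*Y*Z + 3*X*Z**2 + Y**3 + Y**2*Z - Y*Z**2 + Z**3

deg(f) = 3.
Substitute x = X/Z, y = Y/Z into f, then multiply by Z^3.
  monomial -1·x^2·y^1 ↦ -1·X^2·Y^1·Z^0.
  monomial 3·x^1·y^2 ↦ 3·X^1·Y^2·Z^0.
  monomial -2·x^1·y^1 ↦ -2·X^1·Y^1·Z^1.
  monomial 3·x^1·y^0 ↦ 3·X^1·Y^0·Z^2.
  monomial 1·x^0·y^3 ↦ 1·X^0·Y^3·Z^0.
  monomial 1·x^0·y^2 ↦ 1·X^0·Y^2·Z^1.
  monomial -1·x^0·y^1 ↦ -1·X^0·Y^1·Z^2.
  monomial 1·x^0·y^0 ↦ 1·X^0·Y^0·Z^3.
Collecting: F(X, Y, Z) = -X**2*Y + 3*X*Y**2 - 2*X*Y*Z + 3*X*Z**2 + Y**3 + Y**2*Z - Y*Z**2 + Z**3.


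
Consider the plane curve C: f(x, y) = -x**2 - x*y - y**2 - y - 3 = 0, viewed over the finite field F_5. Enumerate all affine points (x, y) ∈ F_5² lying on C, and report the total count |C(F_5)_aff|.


Affine F_5-points: {(0, 1), (0, 3), (2, 3), (2, 4), (4, 1), (4, 4)}; count = 6.

For each of the 25 pairs (x, y) ∈ F_5², evaluate f(x, y) mod 5. Record the zeros.
  x = 0: [0↦2, 1↦0, 2↦1, 3↦0, 4↦2]  zeros at y ∈ {1, 3}
  x = 1: [0↦1, 1↦3, 2↦3, 3↦1, 4↦2]  zeros at y ∈ ∅
  x = 2: [0↦3, 1↦4, 2↦3, 3↦0, 4↦0]  zeros at y ∈ {3, 4}
  x = 3: [0↦3, 1↦3, 2↦1, 3↦2, 4↦1]  zeros at y ∈ ∅
  x = 4: [0↦1, 1↦0, 2↦2, 3↦2, 4↦0]  zeros at y ∈ {1, 4}
Collecting zeros: affine points = {(0, 1), (0, 3), (2, 3), (2, 4), (4, 1), (4, 4)}.
Total count |C(F_5)_aff| = 6.


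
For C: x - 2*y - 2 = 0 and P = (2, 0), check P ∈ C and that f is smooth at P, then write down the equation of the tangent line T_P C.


Tangent line at P: x - 2*y - 2 = 0.

Step 1: f(2, 0) = 0, so P lies on C.
Step 2: partial derivatives
  f_x(x, y) = 1, f_y(x, y) = -2.
  f_x(P) = 1, f_y(P) = -2 (gradient nonzero, so P is smooth).
Step 3: tangent line at P: 1·(x − 2) + -2·(y − 0) = 0.
Expanding: x - 2*y - 2 = 0.


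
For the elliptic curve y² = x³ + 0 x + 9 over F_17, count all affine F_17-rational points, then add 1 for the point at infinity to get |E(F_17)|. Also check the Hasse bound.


Affine points = {(0, 3), (0, 14), (2, 0), (3, 6), (3, 11), (5, 7), (5, 10), (6, 2), (6, 15), (13, 8), (13, 9), (14, 4), (14, 13), (15, 1), (15, 16), (16, 5), (16, 12)}; affine count = 17; |E(F_17)| = 18.

Discriminant check: Δ ∝ 4a³ + 27b² = 4·0³ + 27·9² = 4·0 + 27·81 ≡ 11 (mod 17). Nonzero ⇒ E is nonsingular.
For each x ∈ F_17, compute rhs = x³ + 0·x + 9 mod 17, then count y ∈ F_17 with y² ≡ rhs.
  x = 0: rhs = 9, matching y values: 3, 14 (2 points).
  x = 1: rhs = 10, matching y values: none (0 points).
  x = 2: rhs = 0, matching y values: 0 (1 points).
  x = 3: rhs = 2, matching y values: 6, 11 (2 points).
  x = 4: rhs = 5, matching y values: none (0 points).
  x = 5: rhs = 15, matching y values: 7, 10 (2 points).
  x = 6: rhs = 4, matching y values: 2, 15 (2 points).
  x = 7: rhs = 12, matching y values: none (0 points).
  x = 8: rhs = 11, matching y values: none (0 points).
  x = 9: rhs = 7, matching y values: none (0 points).
  x = 10: rhs = 6, matching y values: none (0 points).
  x = 11: rhs = 14, matching y values: none (0 points).
  x = 12: rhs = 3, matching y values: none (0 points).
  x = 13: rhs = 13, matching y values: 8, 9 (2 points).
  x = 14: rhs = 16, matching y values: 4, 13 (2 points).
  x = 15: rhs = 1, matching y values: 1, 16 (2 points).
  x = 16: rhs = 8, matching y values: 5, 12 (2 points).
Total affine count: 17.
Full point count |E(F_17)| = 17 + 1 = 18.
Hasse bound: |18 − (17+1)| = |0| = 0 ≤ 2√17 ≈ 8.2462 ✓.


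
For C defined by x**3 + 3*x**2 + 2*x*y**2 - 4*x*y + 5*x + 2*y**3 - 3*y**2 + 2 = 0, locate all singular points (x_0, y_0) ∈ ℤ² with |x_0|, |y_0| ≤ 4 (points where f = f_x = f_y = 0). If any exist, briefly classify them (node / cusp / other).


Singular points: {(-1, 1)}; classification: cusp.

Compute partial derivatives:
  f_x = 3*x**2 + 6*x + 2*y**2 - 4*y + 5.
  f_y = 4*x*y - 4*x + 6*y**2 - 6*y.
Scan x_0 ∈ {−4, ..., 4}. For each x_0, f_y(x_0, y) is a polynomial in y; find its integer roots y ∈ {−4, ..., 4}, then test f_x and f at those candidates.
  x = -4: f_y(-4, y) = 6*y**2 - 22*y + 16; vanishes at y ∈ {1}. (-4, 1): f_x = 27 ≠ 0.
  x = -3: f_y(-3, y) = 6*y**2 - 18*y + 12; vanishes at y ∈ {1, 2}. (-3, 1): f_x = 12 ≠ 0; (-3, 2): f_x = 14 ≠ 0.
  x = -2: f_y(-2, y) = 6*y**2 - 14*y + 8; vanishes at y ∈ {1}. (-2, 1): f_x = 3 ≠ 0.
  x = -1: f_y(-1, y) = 6*y**2 - 10*y + 4; vanishes at y ∈ {1}. (-1, 1): f_x = 0, f = 0 — SINGULAR.
  x = 0: f_y(0, y) = 6*y**2 - 6*y; vanishes at y ∈ {0, 1}. (0, 0): f_x = 5 ≠ 0; (0, 1): f_x = 3 ≠ 0.
  x = 1: f_y(1, y) = 6*y**2 - 2*y - 4; vanishes at y ∈ {1}. (1, 1): f_x = 12 ≠ 0.
  x = 2: f_y(2, y) = 6*y**2 + 2*y - 8; vanishes at y ∈ {1}. (2, 1): f_x = 27 ≠ 0.
  x = 3: f_y(3, y) = 6*y**2 + 6*y - 12; vanishes at y ∈ {-2, 1}. (3, -2): f_x = 66 ≠ 0; (3, 1): f_x = 48 ≠ 0.
  x = 4: f_y(4, y) = 6*y**2 + 10*y - 16; vanishes at y ∈ {1}. (4, 1): f_x = 75 ≠ 0.
Only singular point on the grid: (-1, 1).
Classify: substitute x = -1 + u, y = 1 + v and expand: f = u**3 + 2*u*v**2 + 2*v**3 + v**2.
No constant or linear terms (consistent with a singular point). Quadratic part: v**2. Cubic part: u**3 + 2*u*v**2 + 2*v**3.
The quadratic part v**2 is a perfect square, so there is a single (double) tangent line v = 0, i.e. y = 1. Restricting the cubic part to that line (v = 0) leaves u**3 ≠ 0, so f is not divisible by v and the branch is v² ≈ -u**3 to lowest order — this is a cusp.
Classification: cusp.


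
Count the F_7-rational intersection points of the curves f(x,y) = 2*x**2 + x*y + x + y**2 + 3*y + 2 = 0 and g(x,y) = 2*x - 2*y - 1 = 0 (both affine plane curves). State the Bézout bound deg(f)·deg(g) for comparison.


Common zeros: ∅; count = 0; Bézout bound = 2.

deg(f) = 2, deg(g) = 1, so Bézout bound = 2.
Scan x ∈ F_7. For each x, list the y ∈ F_7 with f(x, y) ≡ 0 and those with g(x, y) ≡ 0 (mod 7); the common zeros in that column are the intersection.
  x = 0: f ≡ 0 at y ∈ {5, 6}; g ≡ 0 at y ∈ {3}; common: ∅.
  x = 1: f ≡ 0 at y ∈ ∅; g ≡ 0 at y ∈ {4}; common: ∅.
  x = 2: f ≡ 0 at y ∈ ∅; g ≡ 0 at y ∈ {5}; common: ∅.
  x = 3: f ≡ 0 at y ∈ {4}; g ≡ 0 at y ∈ {6}; common: ∅.
  x = 4: f ≡ 0 at y ∈ {2, 5}; g ≡ 0 at y ∈ {0}; common: ∅.
  x = 5: f ≡ 0 at y ∈ {2, 4}; g ≡ 0 at y ∈ {1}; common: ∅.
  x = 6: f ≡ 0 at y ∈ ∅; g ≡ 0 at y ∈ {2}; common: ∅.
Collecting: common zeros = ∅, so the count is 0.
Comparison with the Bézout bound: 0 ≤ 2 = deg(f)·deg(g), as expected for curves with no common component (the affine F_7-count falls short of the bound because intersections may lie at infinity, over extension fields, or carry multiplicity).


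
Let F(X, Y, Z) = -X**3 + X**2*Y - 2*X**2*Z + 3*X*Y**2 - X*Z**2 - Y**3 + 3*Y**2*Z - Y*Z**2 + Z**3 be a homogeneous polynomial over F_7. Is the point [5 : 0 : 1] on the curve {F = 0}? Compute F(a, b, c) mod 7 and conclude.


F(5,0,1) ≡ 3 (mod 7); P is NOT on the curve.

Evaluate F(5, 0, 1) term-by-term (mod 7).
  -X**3 ↦ -1·125·1·1 = -125
  X**2*Y ↦ 1·25·0·1 = 0
  -2*X**2*Z ↦ -2·25·1·1 = -50
  3*X*Y**2 ↦ 3·5·0·1 = 0
  -X*Z**2 ↦ -1·5·1·1 = -5
  -Y**3 ↦ -1·1·0·1 = 0
  3*Y**2*Z ↦ 3·1·0·1 = 0
  -Y*Z**2 ↦ -1·1·0·1 = 0
  Z**3 ↦ 1·1·1·1 = 1
Sum: F(5, 0, 1) = (-125) + (0) + (-50) + (0) + (-5) + (0) + (0) + (0) + (1) = -179.
Reducing mod 7: -179 ≡ 3 (mod 7).
Since F(a, b, c) ≡ 3 ≠ 0 (mod 7), P does NOT lie on the curve.


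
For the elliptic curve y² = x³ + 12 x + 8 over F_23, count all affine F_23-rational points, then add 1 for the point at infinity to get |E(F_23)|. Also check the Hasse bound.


Affine points = {(0, 10), (0, 13), (3, 5), (3, 18), (5, 3), (5, 20), (8, 8), (8, 15), (10, 1), (10, 22), (16, 8), (16, 15), (22, 8), (22, 15)}; affine count = 14; |E(F_23)| = 15.

Discriminant check: Δ ∝ 4a³ + 27b² = 4·12³ + 27·8² = 4·1728 + 27·64 ≡ 15 (mod 23). Nonzero ⇒ E is nonsingular.
For each x ∈ F_23, compute rhs = x³ + 12·x + 8 mod 23, then count y ∈ F_23 with y² ≡ rhs.
  x = 0: rhs = 8, matching y values: 10, 13 (2 points).
  x = 1: rhs = 21, matching y values: none (0 points).
  x = 2: rhs = 17, matching y values: none (0 points).
  x = 3: rhs = 2, matching y values: 5, 18 (2 points).
  x = 4: rhs = 5, matching y values: none (0 points).
  x = 5: rhs = 9, matching y values: 3, 20 (2 points).
  x = 6: rhs = 20, matching y values: none (0 points).
  x = 7: rhs = 21, matching y values: none (0 points).
  x = 8: rhs = 18, matching y values: 8, 15 (2 points).
  x = 9: rhs = 17, matching y values: none (0 points).
  x = 10: rhs = 1, matching y values: 1, 22 (2 points).
  x = 11: rhs = 22, matching y values: none (0 points).
  x = 12: rhs = 17, matching y values: none (0 points).
  x = 13: rhs = 15, matching y values: none (0 points).
  x = 14: rhs = 22, matching y values: none (0 points).
  x = 15: rhs = 21, matching y values: none (0 points).
  x = 16: rhs = 18, matching y values: 8, 15 (2 points).
  x = 17: rhs = 19, matching y values: none (0 points).
  x = 18: rhs = 7, matching y values: none (0 points).
  x = 19: rhs = 11, matching y values: none (0 points).
  x = 20: rhs = 14, matching y values: none (0 points).
  x = 21: rhs = 22, matching y values: none (0 points).
  x = 22: rhs = 18, matching y values: 8, 15 (2 points).
Total affine count: 14.
Full point count |E(F_23)| = 14 + 1 = 15.
Hasse bound: |15 − (23+1)| = |-9| = 9 ≤ 2√23 ≈ 9.5917 ✓.


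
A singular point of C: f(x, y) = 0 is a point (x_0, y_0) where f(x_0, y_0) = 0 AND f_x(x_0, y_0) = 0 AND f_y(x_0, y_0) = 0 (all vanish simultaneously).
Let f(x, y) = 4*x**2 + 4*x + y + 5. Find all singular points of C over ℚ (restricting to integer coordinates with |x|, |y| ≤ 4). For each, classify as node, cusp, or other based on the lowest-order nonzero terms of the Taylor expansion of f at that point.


No singular points in the scanned grid; C is smooth there.

Compute partial derivatives:
  f_x = 8*x + 4.
  f_y = 1.
f_y = 1 is a nonzero constant, so f_y never vanishes: no point (x, y) can satisfy f = f_x = f_y = 0. In particular no (x, y) ∈ {−4, ..., 4}² is singular; the curve is smooth.


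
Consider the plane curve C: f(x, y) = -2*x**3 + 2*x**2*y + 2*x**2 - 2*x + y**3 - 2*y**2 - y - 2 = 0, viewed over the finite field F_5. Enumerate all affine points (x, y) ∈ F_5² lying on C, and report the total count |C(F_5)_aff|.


Affine F_5-points: {(2, 2), (3, 2), (4, 4)}; count = 3.

For each of the 25 pairs (x, y) ∈ F_5², evaluate f(x, y) mod 5. Record the zeros.
  x = 0: [0↦3, 1↦1, 2↦1, 3↦4, 4↦1]  zeros at y ∈ ∅
  x = 1: [0↦1, 1↦1, 2↦3, 3↦3, 4↦2]  zeros at y ∈ ∅
  x = 2: [0↦1, 1↦2, 2↦0, 3↦1, 4↦1]  zeros at y ∈ {2}
  x = 3: [0↦1, 1↦2, 2↦0, 3↦1, 4↦1]  zeros at y ∈ {2}
  x = 4: [0↦4, 1↦4, 2↦1, 3↦1, 4↦0]  zeros at y ∈ {4}
Collecting zeros: affine points = {(2, 2), (3, 2), (4, 4)}.
Total count |C(F_5)_aff| = 3.


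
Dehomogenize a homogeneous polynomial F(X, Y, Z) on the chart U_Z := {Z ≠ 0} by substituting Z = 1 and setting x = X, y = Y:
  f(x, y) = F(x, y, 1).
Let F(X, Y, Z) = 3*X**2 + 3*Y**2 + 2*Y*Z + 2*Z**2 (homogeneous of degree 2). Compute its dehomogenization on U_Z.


f(x, y) = 3*x**2 + 3*y**2 + 2*y + 2

On U_Z we set Z = 1. Each monomial c·X^i·Y^j·Z^k in F becomes c·x^i·y^j·1^k = c·x^i·y^j.
Substituting Z = 1: F(X, Y, 1) = 3*x**2 + 3*y**2 + 2*y + 2.
Note: deg(f) ≤ deg(F) = 2; strict inequality happens when F is divisible by Z (lost terms).


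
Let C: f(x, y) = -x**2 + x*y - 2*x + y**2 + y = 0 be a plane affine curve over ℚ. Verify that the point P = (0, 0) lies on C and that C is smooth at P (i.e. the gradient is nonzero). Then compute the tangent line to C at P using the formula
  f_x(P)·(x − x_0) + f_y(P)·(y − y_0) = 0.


Tangent line at P: -2*x + y = 0.

Step 1: f(0, 0) = 0, so P lies on C.
Step 2: partial derivatives
  f_x(x, y) = -2*x + y - 2, f_y(x, y) = x + 2*y + 1.
  f_x(P) = -2, f_y(P) = 1 (gradient nonzero, so P is smooth).
Step 3: tangent line at P: -2·(x − 0) + 1·(y − 0) = 0.
Expanding: -2*x + y = 0.


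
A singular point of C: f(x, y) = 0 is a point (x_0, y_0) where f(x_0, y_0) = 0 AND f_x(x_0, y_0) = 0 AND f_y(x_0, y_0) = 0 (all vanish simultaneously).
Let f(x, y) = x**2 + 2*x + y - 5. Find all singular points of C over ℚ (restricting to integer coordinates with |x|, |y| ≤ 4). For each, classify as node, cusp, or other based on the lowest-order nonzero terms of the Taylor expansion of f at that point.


No singular points in the scanned grid; C is smooth there.

Compute partial derivatives:
  f_x = 2*x + 2.
  f_y = 1.
f_y = 1 is a nonzero constant, so f_y never vanishes: no point (x, y) can satisfy f = f_x = f_y = 0. In particular no (x, y) ∈ {−4, ..., 4}² is singular; the curve is smooth.


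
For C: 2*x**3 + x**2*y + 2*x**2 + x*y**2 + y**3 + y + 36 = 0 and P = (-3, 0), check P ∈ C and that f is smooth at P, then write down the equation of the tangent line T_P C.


Tangent line at P: 42*x + 10*y + 126 = 0.

Step 1: f(-3, 0) = 0, so P lies on C.
Step 2: partial derivatives
  f_x(x, y) = 6*x**2 + 2*x*y + 4*x + y**2, f_y(x, y) = x**2 + 2*x*y + 3*y**2 + 1.
  f_x(P) = 42, f_y(P) = 10 (gradient nonzero, so P is smooth).
Step 3: tangent line at P: 42·(x − -3) + 10·(y − 0) = 0.
Expanding: 42*x + 10*y + 126 = 0.


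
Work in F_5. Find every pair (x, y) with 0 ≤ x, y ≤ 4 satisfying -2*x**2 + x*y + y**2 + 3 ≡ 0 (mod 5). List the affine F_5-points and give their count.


Affine F_5-points: {(2, 0), (2, 3), (3, 0), (3, 2)}; count = 4.

For each of the 25 pairs (x, y) ∈ F_5², evaluate f(x, y) mod 5. Record the zeros.
  x = 0: [0↦3, 1↦4, 2↦2, 3↦2, 4↦4]  zeros at y ∈ ∅
  x = 1: [0↦1, 1↦3, 2↦2, 3↦3, 4↦1]  zeros at y ∈ ∅
  x = 2: [0↦0, 1↦3, 2↦3, 3↦0, 4↦4]  zeros at y ∈ {0, 3}
  x = 3: [0↦0, 1↦4, 2↦0, 3↦3, 4↦3]  zeros at y ∈ {0, 2}
  x = 4: [0↦1, 1↦1, 2↦3, 3↦2, 4↦3]  zeros at y ∈ ∅
Collecting zeros: affine points = {(2, 0), (2, 3), (3, 0), (3, 2)}.
Total count |C(F_5)_aff| = 4.


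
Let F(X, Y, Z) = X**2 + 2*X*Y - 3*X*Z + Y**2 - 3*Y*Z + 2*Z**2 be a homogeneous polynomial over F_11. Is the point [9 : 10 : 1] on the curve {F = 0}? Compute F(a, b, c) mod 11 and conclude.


F(9,10,1) ≡ 9 (mod 11); P is NOT on the curve.

Evaluate F(9, 10, 1) term-by-term (mod 11).
  X**2 ↦ 1·81·1·1 = 81
  2*X*Y ↦ 2·9·10·1 = 180
  -3*X*Z ↦ -3·9·1·1 = -27
  Y**2 ↦ 1·1·100·1 = 100
  -3*Y*Z ↦ -3·1·10·1 = -30
  2*Z**2 ↦ 2·1·1·1 = 2
Sum: F(9, 10, 1) = (81) + (180) + (-27) + (100) + (-30) + (2) = 306.
Reducing mod 11: 306 ≡ 9 (mod 11).
Since F(a, b, c) ≡ 9 ≠ 0 (mod 11), P does NOT lie on the curve.


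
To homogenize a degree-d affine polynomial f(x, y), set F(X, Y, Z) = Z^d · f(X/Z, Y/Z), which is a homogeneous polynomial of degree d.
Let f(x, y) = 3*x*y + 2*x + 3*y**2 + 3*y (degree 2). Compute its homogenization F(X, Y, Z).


F(X, Y, Z) = 3*X*Y + 2*X*Z + 3*Y**2 + 3*Y*Z

deg(f) = 2.
Substitute x = X/Z, y = Y/Z into f, then multiply by Z^2.
  monomial 3·x^1·y^1 ↦ 3·X^1·Y^1·Z^0.
  monomial 2·x^1·y^0 ↦ 2·X^1·Y^0·Z^1.
  monomial 3·x^0·y^2 ↦ 3·X^0·Y^2·Z^0.
  monomial 3·x^0·y^1 ↦ 3·X^0·Y^1·Z^1.
Collecting: F(X, Y, Z) = 3*X*Y + 2*X*Z + 3*Y**2 + 3*Y*Z.


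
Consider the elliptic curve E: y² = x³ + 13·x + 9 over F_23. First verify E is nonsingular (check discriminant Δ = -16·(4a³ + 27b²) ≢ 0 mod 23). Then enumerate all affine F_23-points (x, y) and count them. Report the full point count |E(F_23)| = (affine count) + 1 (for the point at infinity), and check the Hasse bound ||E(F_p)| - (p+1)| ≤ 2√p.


Affine points = {(0, 3), (0, 20), (1, 0), (3, 11), (3, 12), (6, 2), (6, 21), (7, 11), (7, 12), (8, 2), (8, 21), (9, 2), (9, 21), (10, 9), (10, 14), (13, 11), (13, 12), (16, 9), (16, 14), (18, 7), (18, 16), (19, 10), (19, 13), (20, 9), (20, 14), (22, 8), (22, 15)}; affine count = 27; |E(F_23)| = 28.

Discriminant check: Δ ∝ 4a³ + 27b² = 4·13³ + 27·9² = 4·2197 + 27·81 ≡ 4 (mod 23). Nonzero ⇒ E is nonsingular.
For each x ∈ F_23, compute rhs = x³ + 13·x + 9 mod 23, then count y ∈ F_23 with y² ≡ rhs.
  x = 0: rhs = 9, matching y values: 3, 20 (2 points).
  x = 1: rhs = 0, matching y values: 0 (1 points).
  x = 2: rhs = 20, matching y values: none (0 points).
  x = 3: rhs = 6, matching y values: 11, 12 (2 points).
  x = 4: rhs = 10, matching y values: none (0 points).
  x = 5: rhs = 15, matching y values: none (0 points).
  x = 6: rhs = 4, matching y values: 2, 21 (2 points).
  x = 7: rhs = 6, matching y values: 11, 12 (2 points).
  x = 8: rhs = 4, matching y values: 2, 21 (2 points).
  x = 9: rhs = 4, matching y values: 2, 21 (2 points).
  x = 10: rhs = 12, matching y values: 9, 14 (2 points).
  x = 11: rhs = 11, matching y values: none (0 points).
  x = 12: rhs = 7, matching y values: none (0 points).
  x = 13: rhs = 6, matching y values: 11, 12 (2 points).
  x = 14: rhs = 14, matching y values: none (0 points).
  x = 15: rhs = 14, matching y values: none (0 points).
  x = 16: rhs = 12, matching y values: 9, 14 (2 points).
  x = 17: rhs = 14, matching y values: none (0 points).
  x = 18: rhs = 3, matching y values: 7, 16 (2 points).
  x = 19: rhs = 8, matching y values: 10, 13 (2 points).
  x = 20: rhs = 12, matching y values: 9, 14 (2 points).
  x = 21: rhs = 21, matching y values: none (0 points).
  x = 22: rhs = 18, matching y values: 8, 15 (2 points).
Total affine count: 27.
Full point count |E(F_23)| = 27 + 1 = 28.
Hasse bound: |28 − (23+1)| = |4| = 4 ≤ 2√23 ≈ 9.5917 ✓.
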